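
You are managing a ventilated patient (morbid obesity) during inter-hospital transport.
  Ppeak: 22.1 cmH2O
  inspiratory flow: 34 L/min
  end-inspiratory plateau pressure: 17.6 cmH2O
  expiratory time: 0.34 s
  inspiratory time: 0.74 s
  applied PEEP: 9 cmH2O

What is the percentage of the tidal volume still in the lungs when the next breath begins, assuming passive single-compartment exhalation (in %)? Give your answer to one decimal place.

Flow: 34 L/min ÷ 60 = 0.5667 L/s.
Vt = flow × Ti = 0.5667 L/s × 0.74 s × 1000 mL/L = 419.36 mL.
R = (PIP − Pplat)/V̇ = (22.1 − 17.6) / 0.5667 = 4.5/0.5667 = 7.941 cmH2O·s/L.
C = Vt/(Pplat − PEEP) = 419.36 / (17.6 − 9) = 419.36/8.6 = 48.763 mL/cmH2O.
τ = R × C = 7.941 × 0.04876 L/cmH2O = 0.3872 s.
Fraction remaining at end-expiration = e^(−Te/τ) = e^(−0.34/0.3872) = 0.4156 → 41.56%.

41.6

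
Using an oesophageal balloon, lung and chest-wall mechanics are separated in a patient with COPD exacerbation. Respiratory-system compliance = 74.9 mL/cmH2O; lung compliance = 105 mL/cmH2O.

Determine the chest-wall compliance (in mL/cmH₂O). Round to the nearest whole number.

261

1/Ccw = 1/Crs − 1/CL.
1/Ccw = 1/74.9 − 1/105 = 0.003827.
Ccw = 261.3 mL/cmH2O.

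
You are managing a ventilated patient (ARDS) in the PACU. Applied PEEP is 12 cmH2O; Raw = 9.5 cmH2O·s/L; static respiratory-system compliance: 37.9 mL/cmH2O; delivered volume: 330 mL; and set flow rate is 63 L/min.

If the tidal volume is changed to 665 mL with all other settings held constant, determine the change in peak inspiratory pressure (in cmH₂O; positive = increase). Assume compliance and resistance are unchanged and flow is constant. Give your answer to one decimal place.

8.8

PIP = Vt/C + R·V̇ + PEEP (constant-flow equation of motion).
Only the elastic term changes: ΔPIP = ΔVt / C = (665 − 330) / 37.9 = 8.839 cmH2O.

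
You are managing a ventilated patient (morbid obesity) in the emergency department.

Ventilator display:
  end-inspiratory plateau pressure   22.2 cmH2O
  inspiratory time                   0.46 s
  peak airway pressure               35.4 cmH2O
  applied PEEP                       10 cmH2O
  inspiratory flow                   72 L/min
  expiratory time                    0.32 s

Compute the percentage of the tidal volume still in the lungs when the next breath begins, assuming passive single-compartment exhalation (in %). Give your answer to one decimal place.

Flow: 72 L/min ÷ 60 = 1.2 L/s.
Vt = flow × Ti = 1.2 L/s × 0.46 s × 1000 mL/L = 552.0 mL.
R = (PIP − Pplat)/V̇ = (35.4 − 22.2) / 1.2 = 13.2/1.2 = 11.0 cmH2O·s/L.
C = Vt/(Pplat − PEEP) = 552.0 / (22.2 − 10) = 552.0/12.2 = 45.246 mL/cmH2O.
τ = R × C = 11.0 × 0.04525 L/cmH2O = 0.4978 s.
Fraction remaining at end-expiration = e^(−Te/τ) = e^(−0.32/0.4978) = 0.5258 → 52.58%.

52.6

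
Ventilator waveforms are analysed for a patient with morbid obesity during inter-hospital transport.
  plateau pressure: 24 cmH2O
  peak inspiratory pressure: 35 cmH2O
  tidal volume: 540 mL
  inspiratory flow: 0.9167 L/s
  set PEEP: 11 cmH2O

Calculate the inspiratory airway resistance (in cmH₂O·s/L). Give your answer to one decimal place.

12.0

Raw = (PIP − Pplat) / flow = (35 − 24) / 0.9167 = 11.0 / 0.9167 = 12.0 cmH2O·s/L.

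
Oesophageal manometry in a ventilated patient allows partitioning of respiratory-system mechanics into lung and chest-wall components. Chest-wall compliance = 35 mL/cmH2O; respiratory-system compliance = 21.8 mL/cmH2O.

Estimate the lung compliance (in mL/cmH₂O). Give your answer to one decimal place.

1/CL = 1/Crs − 1/Ccw.
1/CL = 1/21.8 − 1/35 = 0.0173.
CL = 57.803 mL/cmH2O.

57.8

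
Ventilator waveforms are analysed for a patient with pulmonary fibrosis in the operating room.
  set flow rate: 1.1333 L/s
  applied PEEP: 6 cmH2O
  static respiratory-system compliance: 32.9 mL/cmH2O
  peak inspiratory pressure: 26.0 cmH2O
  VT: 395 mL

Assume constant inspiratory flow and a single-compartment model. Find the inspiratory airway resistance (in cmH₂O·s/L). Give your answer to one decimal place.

7.1

Equation of motion (constant flow): PIP = Vt/C + R·V̇ + PEEP.
R·V̇ = PIP − Vt/C − PEEP = 26.0 − 395/32.9 − 6 = 26.0 − 12.006 − 6 = 7.994 cmH2O.
R = 7.994 / 1.1333 = 7.054 cmH2O·s/L.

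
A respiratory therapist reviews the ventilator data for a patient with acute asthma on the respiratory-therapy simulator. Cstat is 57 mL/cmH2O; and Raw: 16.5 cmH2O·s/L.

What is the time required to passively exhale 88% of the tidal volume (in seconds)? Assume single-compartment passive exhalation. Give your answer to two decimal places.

τ = R × C = 16.5 × 57 mL/cmH2O = 16.5 × 0.057 L/cmH2O = 0.9405 s.
Exhaled fraction f = 1 − e^(−t/τ) → t = −τ·ln(1 − f) = −0.9405·ln(0.12) = 1.994 s.

1.99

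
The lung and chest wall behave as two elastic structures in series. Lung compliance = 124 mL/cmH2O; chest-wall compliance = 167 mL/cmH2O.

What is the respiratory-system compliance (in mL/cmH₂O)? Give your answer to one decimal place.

71.2

Lung and chest wall are elastances in series: 1/Crs = 1/CL + 1/Ccw.
1/Crs = 1/124 + 1/167 = 0.01405.
Crs = 71.174 mL/cmH2O.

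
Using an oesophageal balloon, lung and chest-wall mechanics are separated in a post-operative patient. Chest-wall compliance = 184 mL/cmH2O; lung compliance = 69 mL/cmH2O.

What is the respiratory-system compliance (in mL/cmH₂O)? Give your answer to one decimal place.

Lung and chest wall are elastances in series: 1/Crs = 1/CL + 1/Ccw.
1/Crs = 1/69 + 1/184 = 0.01993.
Crs = 50.176 mL/cmH2O.

50.2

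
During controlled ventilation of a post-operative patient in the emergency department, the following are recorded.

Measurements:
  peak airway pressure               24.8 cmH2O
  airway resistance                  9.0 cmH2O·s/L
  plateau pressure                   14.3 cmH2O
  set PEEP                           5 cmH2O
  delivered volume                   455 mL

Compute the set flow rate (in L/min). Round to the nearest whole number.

flow = (PIP − Pplat) / Raw = (24.8 − 14.3) / 9.0 = 1.167 L/s × 60 = 70.02 L/min.

70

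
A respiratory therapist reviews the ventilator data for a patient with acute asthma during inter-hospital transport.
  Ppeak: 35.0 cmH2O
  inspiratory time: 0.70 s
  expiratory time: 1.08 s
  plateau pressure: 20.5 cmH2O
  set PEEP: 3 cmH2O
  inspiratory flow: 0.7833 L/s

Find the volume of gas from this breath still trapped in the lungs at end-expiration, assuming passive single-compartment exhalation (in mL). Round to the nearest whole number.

85

Vt = flow × Ti = 0.7833 L/s × 0.70 s × 1000 mL/L = 548.31 mL.
R = (PIP − Pplat)/V̇ = (35.0 − 20.5) / 0.7833 = 14.5/0.7833 = 18.511 cmH2O·s/L.
C = Vt/(Pplat − PEEP) = 548.31 / (20.5 − 3) = 548.31/17.5 = 31.332 mL/cmH2O.
τ = R × C = 18.511 × 0.03133 L/cmH2O = 0.5799 s.
Fraction remaining = e^(−Te/τ) = e^(−1.08/0.5799) = 0.1553.
Trapped volume = 548.31 × 0.1553 = 85.153 mL.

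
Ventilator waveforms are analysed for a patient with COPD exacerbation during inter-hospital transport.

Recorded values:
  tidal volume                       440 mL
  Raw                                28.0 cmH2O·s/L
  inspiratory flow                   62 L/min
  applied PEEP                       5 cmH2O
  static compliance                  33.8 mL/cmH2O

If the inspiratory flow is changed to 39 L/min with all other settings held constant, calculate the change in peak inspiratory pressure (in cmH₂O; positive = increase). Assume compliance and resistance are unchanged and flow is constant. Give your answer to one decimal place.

Flow: 62 L/min ÷ 60 = 1.0333 L/s.
New flow: 39 L/min ÷ 60 = 0.65 L/s.
PIP = Vt/C + R·V̇ + PEEP (constant-flow equation of motion).
Only the resistive term changes: ΔPIP = R × ΔV̇ = 28.0 × (0.65 − 1.0333) = 28.0 × -0.3833 = -10.732 cmH2O.

-10.7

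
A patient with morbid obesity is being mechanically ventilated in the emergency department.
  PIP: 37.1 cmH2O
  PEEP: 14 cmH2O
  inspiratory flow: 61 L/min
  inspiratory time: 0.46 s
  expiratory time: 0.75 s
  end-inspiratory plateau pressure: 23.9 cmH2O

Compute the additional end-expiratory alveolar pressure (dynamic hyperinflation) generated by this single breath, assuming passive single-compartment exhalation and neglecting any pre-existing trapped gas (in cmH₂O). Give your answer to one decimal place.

Flow: 61 L/min ÷ 60 = 1.0167 L/s.
Vt = flow × Ti = 1.0167 L/s × 0.46 s × 1000 mL/L = 467.68 mL.
R = (PIP − Pplat)/V̇ = (37.1 − 23.9) / 1.0167 = 13.2/1.0167 = 12.983 cmH2O·s/L.
C = Vt/(Pplat − PEEP) = 467.68 / (23.9 − 14) = 467.68/9.9 = 47.24 mL/cmH2O.
τ = R × C = 12.983 × 0.04724 L/cmH2O = 0.6133 s.
Fraction remaining = e^(−Te/τ) = e^(−0.75/0.6133) = 0.2944; trapped volume = 467.68 × 0.2944 = 137.68 mL.
Additional alveolar pressure from trapping ≈ V_trapped / C = 137.68 / 47.24 = 2.914 cmH2O.

2.9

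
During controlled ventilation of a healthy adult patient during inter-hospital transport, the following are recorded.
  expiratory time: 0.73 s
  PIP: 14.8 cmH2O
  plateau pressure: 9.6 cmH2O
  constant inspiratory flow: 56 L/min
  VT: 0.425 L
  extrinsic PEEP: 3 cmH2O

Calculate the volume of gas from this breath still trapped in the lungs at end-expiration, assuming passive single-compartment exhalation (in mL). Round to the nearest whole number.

Flow: 56 L/min ÷ 60 = 0.9333 L/s.
R = (PIP − Pplat)/V̇ = (14.8 − 9.6) / 0.9333 = 5.2/0.9333 = 5.572 cmH2O·s/L.
C = Vt/(Pplat − PEEP) = 425.0 / (9.6 − 3) = 425.0/6.6 = 64.394 mL/cmH2O.
τ = R × C = 5.572 × 0.06439 L/cmH2O = 0.3588 s.
Fraction remaining = e^(−Te/τ) = e^(−0.73/0.3588) = 0.1307.
Trapped volume = 425.0 × 0.1307 = 55.548 mL.

56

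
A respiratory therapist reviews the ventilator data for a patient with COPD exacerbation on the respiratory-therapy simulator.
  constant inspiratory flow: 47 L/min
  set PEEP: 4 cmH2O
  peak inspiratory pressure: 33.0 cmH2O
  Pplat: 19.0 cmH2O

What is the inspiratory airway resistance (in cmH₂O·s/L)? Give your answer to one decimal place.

17.9

Flow: 47 L/min ÷ 60 = 0.7833 L/s.
Raw = (PIP − Pplat) / flow = (33.0 − 19.0) / 0.7833 = 14.0 / 0.7833 = 17.873 cmH2O·s/L.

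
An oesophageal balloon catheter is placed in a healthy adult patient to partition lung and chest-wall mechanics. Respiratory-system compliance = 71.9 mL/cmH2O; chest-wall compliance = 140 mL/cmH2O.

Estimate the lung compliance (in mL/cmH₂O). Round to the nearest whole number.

148

1/CL = 1/Crs − 1/Ccw.
1/CL = 1/71.9 − 1/140 = 0.006765.
CL = 147.82 mL/cmH2O.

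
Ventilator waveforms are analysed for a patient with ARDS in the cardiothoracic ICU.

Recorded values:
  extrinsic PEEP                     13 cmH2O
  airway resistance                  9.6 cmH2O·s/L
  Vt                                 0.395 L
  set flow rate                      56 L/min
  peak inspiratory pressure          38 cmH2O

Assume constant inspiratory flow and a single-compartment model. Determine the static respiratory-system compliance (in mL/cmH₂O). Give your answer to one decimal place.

Flow: 56 L/min ÷ 60 = 0.9333 L/s.
Equation of motion (constant flow): PIP = Vt/C + R·V̇ + PEEP.
Vt/C = PIP − R·V̇ − PEEP = 38 − 9.6×0.9333 − 13 = 38 − 8.96 − 13 = 16.04 cmH2O.
C = Vt / 16.04 = 395 / 16.04 = 24.626 mL/cmH2O.

24.6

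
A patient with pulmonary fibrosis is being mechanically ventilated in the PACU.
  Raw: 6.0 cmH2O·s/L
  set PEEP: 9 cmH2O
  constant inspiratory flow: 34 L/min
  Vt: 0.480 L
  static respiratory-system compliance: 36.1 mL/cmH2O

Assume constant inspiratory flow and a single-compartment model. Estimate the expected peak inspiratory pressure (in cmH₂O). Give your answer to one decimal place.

Flow: 34 L/min ÷ 60 = 0.5667 L/s.
Equation of motion (constant flow): PIP = Vt/C + R·V̇ + PEEP.
PIP = 480/36.1 + 6.0×0.5667 + 9 = 13.296 + 3.4 + 9 = 25.696 cmH2O.

25.7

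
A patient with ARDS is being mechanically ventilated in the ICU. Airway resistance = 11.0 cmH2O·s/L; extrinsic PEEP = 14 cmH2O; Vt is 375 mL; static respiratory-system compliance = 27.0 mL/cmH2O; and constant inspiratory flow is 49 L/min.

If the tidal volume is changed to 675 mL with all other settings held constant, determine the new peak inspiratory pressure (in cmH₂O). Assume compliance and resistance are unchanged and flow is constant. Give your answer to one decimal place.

48.0

Flow: 49 L/min ÷ 60 = 0.8167 L/s.
PIP = Vt/C + R·V̇ + PEEP (constant-flow equation of motion).
Only the elastic term changes: ΔPIP = ΔVt / C = (675 − 375) / 27.0 = 11.111 cmH2O.
Original PIP = 375/27.0 + 11.0×0.8167 + 14 = 36.873 cmH2O; new PIP = 36.873 + (11.111) = 47.984 cmH2O.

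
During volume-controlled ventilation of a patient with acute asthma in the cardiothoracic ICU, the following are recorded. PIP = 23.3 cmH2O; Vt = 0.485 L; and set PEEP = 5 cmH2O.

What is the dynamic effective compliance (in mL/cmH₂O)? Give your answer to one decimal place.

26.5

Dynamic compliance = Vt / (PIP − PEEP) = 485 / (23.3 − 5) = 485 / 18.3 = 26.503 mL/cmH2O.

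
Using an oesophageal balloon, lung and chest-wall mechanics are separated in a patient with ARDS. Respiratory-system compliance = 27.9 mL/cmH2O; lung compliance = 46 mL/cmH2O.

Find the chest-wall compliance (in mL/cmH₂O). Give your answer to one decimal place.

70.9

1/Ccw = 1/Crs − 1/CL.
1/Ccw = 1/27.9 − 1/46 = 0.0141.
Ccw = 70.922 mL/cmH2O.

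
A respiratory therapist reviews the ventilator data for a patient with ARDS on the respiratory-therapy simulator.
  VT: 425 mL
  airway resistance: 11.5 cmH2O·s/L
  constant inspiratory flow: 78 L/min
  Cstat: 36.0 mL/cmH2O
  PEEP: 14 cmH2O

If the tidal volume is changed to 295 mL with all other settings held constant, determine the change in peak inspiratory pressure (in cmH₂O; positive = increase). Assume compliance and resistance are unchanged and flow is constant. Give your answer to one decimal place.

PIP = Vt/C + R·V̇ + PEEP (constant-flow equation of motion).
Only the elastic term changes: ΔPIP = ΔVt / C = (295 − 425) / 36.0 = -3.611 cmH2O.

-3.6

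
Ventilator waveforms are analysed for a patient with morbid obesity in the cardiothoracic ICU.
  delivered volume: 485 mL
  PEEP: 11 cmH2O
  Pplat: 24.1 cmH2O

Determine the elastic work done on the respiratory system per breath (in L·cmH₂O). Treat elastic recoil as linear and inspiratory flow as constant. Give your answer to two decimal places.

Elastic work ≈ ½ × (Pplat − PEEP) × Vt = 0.5 × (24.1 − 11) × 0.485 L = 0.5 × 13.1 × 0.485 = 3.177 L·cmH2O.

3.18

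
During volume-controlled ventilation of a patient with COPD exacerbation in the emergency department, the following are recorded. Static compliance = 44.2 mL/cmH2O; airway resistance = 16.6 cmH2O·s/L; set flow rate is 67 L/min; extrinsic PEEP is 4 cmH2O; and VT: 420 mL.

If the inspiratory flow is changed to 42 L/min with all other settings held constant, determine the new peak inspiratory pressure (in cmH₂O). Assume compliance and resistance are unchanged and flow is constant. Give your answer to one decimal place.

25.1

Flow: 67 L/min ÷ 60 = 1.1167 L/s.
New flow: 42 L/min ÷ 60 = 0.7 L/s.
PIP = Vt/C + R·V̇ + PEEP (constant-flow equation of motion).
Only the resistive term changes: ΔPIP = R × ΔV̇ = 16.6 × (0.7 − 1.1167) = 16.6 × -0.4167 = -6.917 cmH2O.
Original PIP = 420/44.2 + 16.6×1.1167 + 4 = 32.039 cmH2O; new PIP = 32.039 + (-6.917) = 25.122 cmH2O.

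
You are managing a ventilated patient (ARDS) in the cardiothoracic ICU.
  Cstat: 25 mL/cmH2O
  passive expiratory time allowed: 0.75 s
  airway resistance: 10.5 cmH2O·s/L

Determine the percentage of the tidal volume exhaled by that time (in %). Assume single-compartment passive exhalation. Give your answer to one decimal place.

94.3

τ = R × C = 10.5 × 25 mL/cmH2O = 10.5 × 0.025 L/cmH2O = 0.2625 s.
Passive exhalation: V(t)/V₀ = e^(−t/τ) = e^(−0.75/0.2625) = 0.05743.
Fraction exhaled = 1 − 0.05743 = 0.9426 → 94.26%.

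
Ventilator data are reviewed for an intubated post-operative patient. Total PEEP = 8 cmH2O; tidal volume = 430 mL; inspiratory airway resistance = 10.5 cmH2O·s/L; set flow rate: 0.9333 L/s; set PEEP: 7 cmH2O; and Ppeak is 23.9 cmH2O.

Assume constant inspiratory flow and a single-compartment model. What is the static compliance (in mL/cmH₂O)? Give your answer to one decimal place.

Total PEEP = 8 cmH2O (set 7 + intrinsic 1); this is the baseline alveolar pressure.
Equation of motion (constant flow): PIP = Vt/C + R·V̇ + PEEP.
Vt/C = PIP − R·V̇ − PEEP = 23.9 − 10.5×0.9333 − 8 = 23.9 − 9.8 − 8 = 6.1 cmH2O.
C = Vt / 6.1 = 430 / 6.1 = 70.492 mL/cmH2O.

70.5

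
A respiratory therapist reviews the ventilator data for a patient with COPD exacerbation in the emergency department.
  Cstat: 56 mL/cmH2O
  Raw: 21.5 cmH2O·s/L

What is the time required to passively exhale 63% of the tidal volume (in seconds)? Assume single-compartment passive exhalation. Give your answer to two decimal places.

1.20

τ = R × C = 21.5 × 56 mL/cmH2O = 21.5 × 0.056 L/cmH2O = 1.204 s.
Exhaled fraction f = 1 − e^(−t/τ) → t = −τ·ln(1 − f) = −1.204·ln(0.37) = 1.197 s.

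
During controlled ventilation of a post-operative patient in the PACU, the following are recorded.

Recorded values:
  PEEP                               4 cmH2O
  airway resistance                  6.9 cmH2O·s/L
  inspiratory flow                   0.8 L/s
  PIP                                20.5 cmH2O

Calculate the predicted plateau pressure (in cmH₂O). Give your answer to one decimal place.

15.0

Pplat = PIP − Raw × flow = 20.5 − 6.9 × 0.8 = 20.5 − 5.52 = 14.98 cmH2O.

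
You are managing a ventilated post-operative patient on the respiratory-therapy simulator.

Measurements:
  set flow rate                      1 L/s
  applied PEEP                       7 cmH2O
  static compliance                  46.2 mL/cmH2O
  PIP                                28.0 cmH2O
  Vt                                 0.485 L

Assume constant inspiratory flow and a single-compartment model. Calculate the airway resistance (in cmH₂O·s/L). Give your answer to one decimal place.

10.5

Equation of motion (constant flow): PIP = Vt/C + R·V̇ + PEEP.
R·V̇ = PIP − Vt/C − PEEP = 28.0 − 485/46.2 − 7 = 28.0 − 10.498 − 7 = 10.502 cmH2O.
R = 10.502 / 1 = 10.502 cmH2O·s/L.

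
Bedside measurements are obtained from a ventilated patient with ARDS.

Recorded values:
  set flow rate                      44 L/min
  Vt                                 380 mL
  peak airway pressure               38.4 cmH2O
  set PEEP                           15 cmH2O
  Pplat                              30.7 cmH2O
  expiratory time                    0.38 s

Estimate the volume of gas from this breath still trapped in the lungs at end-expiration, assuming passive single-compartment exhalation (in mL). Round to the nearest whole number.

Flow: 44 L/min ÷ 60 = 0.7333 L/s.
R = (PIP − Pplat)/V̇ = (38.4 − 30.7) / 0.7333 = 7.7/0.7333 = 10.5 cmH2O·s/L.
C = Vt/(Pplat − PEEP) = 380.0 / (30.7 − 15) = 380.0/15.7 = 24.204 mL/cmH2O.
τ = R × C = 10.5 × 0.0242 L/cmH2O = 0.2541 s.
Fraction remaining = e^(−Te/τ) = e^(−0.38/0.2541) = 0.2241.
Trapped volume = 380.0 × 0.2241 = 85.158 mL.

85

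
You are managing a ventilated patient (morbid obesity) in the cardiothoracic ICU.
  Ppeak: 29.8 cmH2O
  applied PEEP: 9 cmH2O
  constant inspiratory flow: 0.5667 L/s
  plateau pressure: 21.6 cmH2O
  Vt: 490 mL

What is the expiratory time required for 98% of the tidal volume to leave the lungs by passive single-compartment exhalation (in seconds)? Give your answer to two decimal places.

R = (PIP − Pplat)/V̇ = (29.8 − 21.6) / 0.5667 = 8.2/0.5667 = 14.47 cmH2O·s/L.
C = Vt/(Pplat − PEEP) = 490.0 / (21.6 − 9) = 490.0/12.6 = 38.889 mL/cmH2O.
τ = R × C = 14.47 × 0.03889 L/cmH2O = 0.5627 s.
t = −τ·ln(1 − 0.98) = −0.5627·ln(0.02) = 2.201 s.

2.20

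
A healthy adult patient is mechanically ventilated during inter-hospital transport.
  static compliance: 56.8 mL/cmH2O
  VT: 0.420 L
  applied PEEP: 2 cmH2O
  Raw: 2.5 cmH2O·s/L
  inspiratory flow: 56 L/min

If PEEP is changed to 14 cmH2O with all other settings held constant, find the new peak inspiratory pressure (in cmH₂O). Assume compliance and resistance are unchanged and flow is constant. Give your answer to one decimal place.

23.7

Flow: 56 L/min ÷ 60 = 0.9333 L/s.
PIP = Vt/C + R·V̇ + PEEP (constant-flow equation of motion).
Only the baseline term changes: ΔPIP = ΔPEEP = 14 − 2 = 12.0 cmH2O.
Original PIP = 420/56.8 + 2.5×0.9333 + 2 = 11.728 cmH2O; new PIP = 11.728 + (12.0) = 23.728 cmH2O.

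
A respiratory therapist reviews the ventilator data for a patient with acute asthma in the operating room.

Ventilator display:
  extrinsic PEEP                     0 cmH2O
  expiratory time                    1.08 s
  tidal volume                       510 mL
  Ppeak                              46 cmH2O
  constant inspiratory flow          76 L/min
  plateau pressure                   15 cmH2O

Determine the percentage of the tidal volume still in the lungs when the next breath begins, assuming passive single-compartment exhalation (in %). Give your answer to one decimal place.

Flow: 76 L/min ÷ 60 = 1.2667 L/s.
R = (PIP − Pplat)/V̇ = (46 − 15) / 1.2667 = 31.0/1.2667 = 24.473 cmH2O·s/L.
C = Vt/(Pplat − PEEP) = 510.0 / (15 − 0) = 510.0/15.0 = 34.0 mL/cmH2O.
τ = R × C = 24.473 × 0.034 L/cmH2O = 0.8321 s.
Fraction remaining at end-expiration = e^(−Te/τ) = e^(−1.08/0.8321) = 0.2731 → 27.31%.

27.3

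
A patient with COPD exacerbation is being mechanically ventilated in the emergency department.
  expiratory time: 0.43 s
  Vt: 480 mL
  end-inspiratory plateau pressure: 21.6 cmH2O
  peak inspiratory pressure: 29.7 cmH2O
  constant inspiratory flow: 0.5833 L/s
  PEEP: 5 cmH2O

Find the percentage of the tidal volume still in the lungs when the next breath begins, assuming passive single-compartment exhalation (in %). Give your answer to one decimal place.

34.3

R = (PIP − Pplat)/V̇ = (29.7 − 21.6) / 0.5833 = 8.1/0.5833 = 13.887 cmH2O·s/L.
C = Vt/(Pplat − PEEP) = 480.0 / (21.6 − 5) = 480.0/16.6 = 28.916 mL/cmH2O.
τ = R × C = 13.887 × 0.02892 L/cmH2O = 0.4016 s.
Fraction remaining at end-expiration = e^(−Te/τ) = e^(−0.43/0.4016) = 0.3428 → 34.28%.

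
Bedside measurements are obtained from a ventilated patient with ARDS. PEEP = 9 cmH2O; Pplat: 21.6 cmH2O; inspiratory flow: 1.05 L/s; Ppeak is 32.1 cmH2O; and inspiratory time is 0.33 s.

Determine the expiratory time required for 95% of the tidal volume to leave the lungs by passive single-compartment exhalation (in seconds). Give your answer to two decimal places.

Vt = flow × Ti = 1.05 L/s × 0.33 s × 1000 mL/L = 346.5 mL.
R = (PIP − Pplat)/V̇ = (32.1 − 21.6) / 1.05 = 10.5/1.05 = 10.0 cmH2O·s/L.
C = Vt/(Pplat − PEEP) = 346.5 / (21.6 − 9) = 346.5/12.6 = 27.5 mL/cmH2O.
τ = R × C = 10.0 × 0.0275 L/cmH2O = 0.275 s.
t = −τ·ln(1 − 0.95) = −0.275·ln(0.05) = 0.8238 s.

0.82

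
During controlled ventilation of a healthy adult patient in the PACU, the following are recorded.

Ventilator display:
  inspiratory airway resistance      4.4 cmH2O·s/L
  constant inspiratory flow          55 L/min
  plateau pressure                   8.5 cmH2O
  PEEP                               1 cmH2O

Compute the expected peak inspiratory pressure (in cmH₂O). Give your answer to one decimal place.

Flow: 55 L/min ÷ 60 = 0.9167 L/s.
PIP = Pplat + Raw × flow = 8.5 + 4.4 × 0.9167 = 8.5 + 4.033 = 12.533 cmH2O.

12.5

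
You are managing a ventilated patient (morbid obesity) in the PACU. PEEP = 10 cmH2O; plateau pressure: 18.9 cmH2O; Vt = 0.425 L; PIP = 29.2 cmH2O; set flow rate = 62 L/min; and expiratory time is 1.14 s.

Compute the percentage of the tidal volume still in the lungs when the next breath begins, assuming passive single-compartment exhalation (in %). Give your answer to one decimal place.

Flow: 62 L/min ÷ 60 = 1.0333 L/s.
R = (PIP − Pplat)/V̇ = (29.2 − 18.9) / 1.0333 = 10.3/1.0333 = 9.968 cmH2O·s/L.
C = Vt/(Pplat − PEEP) = 425.0 / (18.9 − 10) = 425.0/8.9 = 47.753 mL/cmH2O.
τ = R × C = 9.968 × 0.04775 L/cmH2O = 0.476 s.
Fraction remaining at end-expiration = e^(−Te/τ) = e^(−1.14/0.476) = 0.09118 → 9.118%.

9.1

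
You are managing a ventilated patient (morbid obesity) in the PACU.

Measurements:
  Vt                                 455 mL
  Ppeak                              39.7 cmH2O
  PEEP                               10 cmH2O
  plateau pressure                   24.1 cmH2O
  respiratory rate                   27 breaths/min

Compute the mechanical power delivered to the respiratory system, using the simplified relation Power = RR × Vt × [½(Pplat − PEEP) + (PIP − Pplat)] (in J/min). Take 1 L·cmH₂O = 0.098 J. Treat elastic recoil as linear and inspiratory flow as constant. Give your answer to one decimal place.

27.3

Per-breath work = Vt × [½(Pplat−PEEP) + (PIP−Pplat)] = 0.455 × [0.5×14.1 + 15.6] = 0.455 × 22.65 = 10.306 L·cmH2O.
Power = 27 × 10.306 = 278.26 L·cmH2O/min.
× 0.098 J/(L·cmH2O) → 27.269 J/min.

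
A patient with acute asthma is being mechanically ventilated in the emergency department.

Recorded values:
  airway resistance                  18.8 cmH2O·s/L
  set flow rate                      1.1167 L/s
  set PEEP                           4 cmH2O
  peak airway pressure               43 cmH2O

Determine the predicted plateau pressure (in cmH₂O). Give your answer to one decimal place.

22.0

Pplat = PIP − Raw × flow = 43 − 18.8 × 1.1167 = 43 − 20.994 = 22.006 cmH2O.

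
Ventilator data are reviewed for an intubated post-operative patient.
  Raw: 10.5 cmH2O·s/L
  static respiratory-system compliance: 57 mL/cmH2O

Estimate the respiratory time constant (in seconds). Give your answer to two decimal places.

0.60

τ = R × C = 10.5 × 57 mL/cmH2O = 10.5 × 0.057 L/cmH2O = 0.5985 s.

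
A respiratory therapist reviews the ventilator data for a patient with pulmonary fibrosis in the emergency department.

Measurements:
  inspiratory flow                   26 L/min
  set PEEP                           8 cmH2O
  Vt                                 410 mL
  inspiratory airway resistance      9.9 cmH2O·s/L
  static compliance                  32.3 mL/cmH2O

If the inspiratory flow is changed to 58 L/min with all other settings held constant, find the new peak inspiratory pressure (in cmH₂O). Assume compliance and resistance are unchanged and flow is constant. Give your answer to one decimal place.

30.3

Flow: 26 L/min ÷ 60 = 0.4333 L/s.
New flow: 58 L/min ÷ 60 = 0.9667 L/s.
PIP = Vt/C + R·V̇ + PEEP (constant-flow equation of motion).
Only the resistive term changes: ΔPIP = R × ΔV̇ = 9.9 × (0.9667 − 0.4333) = 9.9 × 0.5334 = 5.281 cmH2O.
Original PIP = 410/32.3 + 9.9×0.4333 + 8 = 24.983 cmH2O; new PIP = 24.983 + (5.281) = 30.264 cmH2O.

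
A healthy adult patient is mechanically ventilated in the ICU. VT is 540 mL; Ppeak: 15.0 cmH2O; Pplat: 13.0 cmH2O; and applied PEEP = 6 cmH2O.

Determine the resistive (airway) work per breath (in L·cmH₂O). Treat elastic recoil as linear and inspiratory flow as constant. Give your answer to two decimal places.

1.08

With constant inspiratory flow the resistive pressure is constant at PIP − Pplat = 15.0 − 13.0 = 2.0 cmH2O, so resistive work = 2.0 × 0.540 = 1.08 L·cmH2O.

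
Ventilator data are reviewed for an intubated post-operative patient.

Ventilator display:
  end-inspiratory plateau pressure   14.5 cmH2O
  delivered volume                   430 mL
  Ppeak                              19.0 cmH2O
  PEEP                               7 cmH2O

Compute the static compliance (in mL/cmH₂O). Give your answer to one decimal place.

Cstat = Vt / (Pplat − PEEP) = 430 / (14.5 − 7) = 430 / 7.5 = 57.333 mL/cmH2O.

57.3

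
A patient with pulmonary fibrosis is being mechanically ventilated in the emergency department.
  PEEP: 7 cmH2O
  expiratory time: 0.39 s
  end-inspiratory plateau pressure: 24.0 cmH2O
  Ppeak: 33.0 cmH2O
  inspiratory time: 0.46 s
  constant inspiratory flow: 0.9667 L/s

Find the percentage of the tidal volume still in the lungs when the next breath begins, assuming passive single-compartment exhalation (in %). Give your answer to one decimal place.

Vt = flow × Ti = 0.9667 L/s × 0.46 s × 1000 mL/L = 444.68 mL.
R = (PIP − Pplat)/V̇ = (33.0 − 24.0) / 0.9667 = 9.0/0.9667 = 9.31 cmH2O·s/L.
C = Vt/(Pplat − PEEP) = 444.68 / (24.0 − 7) = 444.68/17.0 = 26.158 mL/cmH2O.
τ = R × C = 9.31 × 0.02616 L/cmH2O = 0.2435 s.
Fraction remaining at end-expiration = e^(−Te/τ) = e^(−0.39/0.2435) = 0.2016 → 20.16%.

20.2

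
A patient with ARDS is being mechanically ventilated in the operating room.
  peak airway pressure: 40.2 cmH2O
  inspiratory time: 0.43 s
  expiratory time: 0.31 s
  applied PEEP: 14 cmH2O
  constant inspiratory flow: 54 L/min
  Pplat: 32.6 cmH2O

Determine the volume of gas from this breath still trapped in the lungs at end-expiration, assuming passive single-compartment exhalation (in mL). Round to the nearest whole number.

66

Flow: 54 L/min ÷ 60 = 0.9 L/s.
Vt = flow × Ti = 0.9 L/s × 0.43 s × 1000 mL/L = 387.0 mL.
R = (PIP − Pplat)/V̇ = (40.2 − 32.6) / 0.9 = 7.6/0.9 = 8.444 cmH2O·s/L.
C = Vt/(Pplat − PEEP) = 387.0 / (32.6 − 14) = 387.0/18.6 = 20.806 mL/cmH2O.
τ = R × C = 8.444 × 0.02081 L/cmH2O = 0.1757 s.
Fraction remaining = e^(−Te/τ) = e^(−0.31/0.1757) = 0.1713.
Trapped volume = 387.0 × 0.1713 = 66.293 mL.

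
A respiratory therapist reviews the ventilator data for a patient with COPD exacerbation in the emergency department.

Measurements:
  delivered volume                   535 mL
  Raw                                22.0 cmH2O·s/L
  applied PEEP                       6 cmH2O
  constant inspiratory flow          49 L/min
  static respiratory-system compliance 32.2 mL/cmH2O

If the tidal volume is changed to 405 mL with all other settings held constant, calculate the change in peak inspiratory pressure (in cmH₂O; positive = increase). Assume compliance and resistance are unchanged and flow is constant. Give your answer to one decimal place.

-4.0

PIP = Vt/C + R·V̇ + PEEP (constant-flow equation of motion).
Only the elastic term changes: ΔPIP = ΔVt / C = (405 − 535) / 32.2 = -4.037 cmH2O.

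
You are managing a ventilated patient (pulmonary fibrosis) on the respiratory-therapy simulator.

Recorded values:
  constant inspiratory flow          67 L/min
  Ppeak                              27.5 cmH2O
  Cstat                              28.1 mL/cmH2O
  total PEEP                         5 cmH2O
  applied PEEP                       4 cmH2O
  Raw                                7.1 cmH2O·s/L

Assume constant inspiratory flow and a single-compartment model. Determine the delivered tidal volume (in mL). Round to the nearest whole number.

Flow: 67 L/min ÷ 60 = 1.1167 L/s.
Total PEEP = 5 cmH2O (set 4 + intrinsic 1); this is the baseline alveolar pressure.
Equation of motion (constant flow): PIP = Vt/C + R·V̇ + PEEP.
Vt/C = PIP − R·V̇ − PEEP = 27.5 − 7.929 − 5 = 14.571 cmH2O.
Vt = C × 14.571 = 28.1 × 14.571 = 409.45 mL.

409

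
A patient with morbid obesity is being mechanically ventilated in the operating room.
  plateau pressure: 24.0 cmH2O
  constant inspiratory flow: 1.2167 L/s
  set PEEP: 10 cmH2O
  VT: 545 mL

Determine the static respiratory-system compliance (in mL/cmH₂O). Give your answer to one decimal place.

38.9

Cstat = Vt / (Pplat − PEEP) = 545 / (24.0 − 10) = 545 / 14.0 = 38.929 mL/cmH2O.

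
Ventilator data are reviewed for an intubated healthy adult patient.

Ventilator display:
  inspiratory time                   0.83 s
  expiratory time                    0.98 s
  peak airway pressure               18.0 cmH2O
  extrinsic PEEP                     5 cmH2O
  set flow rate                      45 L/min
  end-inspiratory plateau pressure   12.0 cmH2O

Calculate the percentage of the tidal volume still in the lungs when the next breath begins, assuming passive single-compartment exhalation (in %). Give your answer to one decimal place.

25.2

Flow: 45 L/min ÷ 60 = 0.75 L/s.
Vt = flow × Ti = 0.75 L/s × 0.83 s × 1000 mL/L = 622.5 mL.
R = (PIP − Pplat)/V̇ = (18.0 − 12.0) / 0.75 = 6.0/0.75 = 8.0 cmH2O·s/L.
C = Vt/(Pplat − PEEP) = 622.5 / (12.0 − 5) = 622.5/7.0 = 88.929 mL/cmH2O.
τ = R × C = 8.0 × 0.08893 L/cmH2O = 0.7114 s.
Fraction remaining at end-expiration = e^(−Te/τ) = e^(−0.98/0.7114) = 0.2522 → 25.22%.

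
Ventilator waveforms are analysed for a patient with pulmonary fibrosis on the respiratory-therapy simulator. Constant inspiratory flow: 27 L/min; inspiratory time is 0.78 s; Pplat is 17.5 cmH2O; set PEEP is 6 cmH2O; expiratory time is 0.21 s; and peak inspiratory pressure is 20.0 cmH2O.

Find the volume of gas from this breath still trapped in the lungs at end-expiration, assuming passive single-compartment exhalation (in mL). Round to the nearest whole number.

Flow: 27 L/min ÷ 60 = 0.45 L/s.
Vt = flow × Ti = 0.45 L/s × 0.78 s × 1000 mL/L = 351.0 mL.
R = (PIP − Pplat)/V̇ = (20.0 − 17.5) / 0.45 = 2.5/0.45 = 5.556 cmH2O·s/L.
C = Vt/(Pplat − PEEP) = 351.0 / (17.5 − 6) = 351.0/11.5 = 30.522 mL/cmH2O.
τ = R × C = 5.556 × 0.03052 L/cmH2O = 0.1696 s.
Fraction remaining = e^(−Te/τ) = e^(−0.21/0.1696) = 0.2899.
Trapped volume = 351.0 × 0.2899 = 101.75 mL.

102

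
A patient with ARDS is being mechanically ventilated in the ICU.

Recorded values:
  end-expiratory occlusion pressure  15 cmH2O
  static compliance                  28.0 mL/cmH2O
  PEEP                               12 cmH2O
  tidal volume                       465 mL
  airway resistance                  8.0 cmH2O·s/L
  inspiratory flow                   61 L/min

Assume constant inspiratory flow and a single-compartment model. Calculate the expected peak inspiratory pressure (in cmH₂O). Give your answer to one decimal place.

Flow: 61 L/min ÷ 60 = 1.0167 L/s.
Total PEEP = 15 cmH2O (set 12 + intrinsic 3); this is the baseline alveolar pressure.
Equation of motion (constant flow): PIP = Vt/C + R·V̇ + PEEP.
PIP = 465/28.0 + 8.0×1.0167 + 15 = 16.607 + 8.134 + 15 = 39.741 cmH2O.

39.7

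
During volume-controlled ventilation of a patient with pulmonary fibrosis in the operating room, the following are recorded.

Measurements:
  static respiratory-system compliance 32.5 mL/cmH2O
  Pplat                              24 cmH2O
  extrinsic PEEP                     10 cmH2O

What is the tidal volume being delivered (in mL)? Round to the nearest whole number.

Vt = Cstat × (Pplat − PEEP) = 32.5 × (24 − 10) = 32.5 × 14.0 = 455.0 mL.

455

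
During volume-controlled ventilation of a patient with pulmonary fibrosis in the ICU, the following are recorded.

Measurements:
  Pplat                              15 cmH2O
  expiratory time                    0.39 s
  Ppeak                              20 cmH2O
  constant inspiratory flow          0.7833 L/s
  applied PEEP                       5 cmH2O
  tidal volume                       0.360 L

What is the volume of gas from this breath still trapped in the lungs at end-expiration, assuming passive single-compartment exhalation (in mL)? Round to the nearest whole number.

66

R = (PIP − Pplat)/V̇ = (20 − 15) / 0.7833 = 5.0/0.7833 = 6.383 cmH2O·s/L.
C = Vt/(Pplat − PEEP) = 360.0 / (15 − 5) = 360.0/10.0 = 36.0 mL/cmH2O.
τ = R × C = 6.383 × 0.036 L/cmH2O = 0.2298 s.
Fraction remaining = e^(−Te/τ) = e^(−0.39/0.2298) = 0.1832.
Trapped volume = 360.0 × 0.1832 = 65.952 mL.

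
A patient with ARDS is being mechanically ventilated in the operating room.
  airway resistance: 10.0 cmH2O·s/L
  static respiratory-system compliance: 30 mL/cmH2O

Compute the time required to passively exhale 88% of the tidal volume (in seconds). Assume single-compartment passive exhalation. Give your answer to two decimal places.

τ = R × C = 10.0 × 30 mL/cmH2O = 10.0 × 0.030 L/cmH2O = 0.3 s.
Exhaled fraction f = 1 − e^(−t/τ) → t = −τ·ln(1 − f) = −0.3·ln(0.12) = 0.6361 s.

0.64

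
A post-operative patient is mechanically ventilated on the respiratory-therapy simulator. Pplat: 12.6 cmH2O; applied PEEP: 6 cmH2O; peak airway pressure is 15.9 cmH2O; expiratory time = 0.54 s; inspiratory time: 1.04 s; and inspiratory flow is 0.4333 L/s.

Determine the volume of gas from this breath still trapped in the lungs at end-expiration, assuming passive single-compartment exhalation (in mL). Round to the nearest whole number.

160

Vt = flow × Ti = 0.4333 L/s × 1.04 s × 1000 mL/L = 450.63 mL.
R = (PIP − Pplat)/V̇ = (15.9 − 12.6) / 0.4333 = 3.3/0.4333 = 7.616 cmH2O·s/L.
C = Vt/(Pplat − PEEP) = 450.63 / (12.6 − 6) = 450.63/6.6 = 68.277 mL/cmH2O.
τ = R × C = 7.616 × 0.06828 L/cmH2O = 0.52 s.
Fraction remaining = e^(−Te/τ) = e^(−0.54/0.52) = 0.354.
Trapped volume = 450.63 × 0.354 = 159.52 mL.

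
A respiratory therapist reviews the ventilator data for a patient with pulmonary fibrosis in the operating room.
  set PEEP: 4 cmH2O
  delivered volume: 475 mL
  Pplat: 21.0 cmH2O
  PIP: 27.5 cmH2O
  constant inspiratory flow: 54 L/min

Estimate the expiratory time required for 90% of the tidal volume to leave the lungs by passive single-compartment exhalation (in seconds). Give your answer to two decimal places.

0.46

Flow: 54 L/min ÷ 60 = 0.9 L/s.
R = (PIP − Pplat)/V̇ = (27.5 − 21.0) / 0.9 = 6.5/0.9 = 7.222 cmH2O·s/L.
C = Vt/(Pplat − PEEP) = 475.0 / (21.0 − 4) = 475.0/17.0 = 27.941 mL/cmH2O.
τ = R × C = 7.222 × 0.02794 L/cmH2O = 0.2018 s.
t = −τ·ln(1 − 0.90) = −0.2018·ln(0.1) = 0.4647 s.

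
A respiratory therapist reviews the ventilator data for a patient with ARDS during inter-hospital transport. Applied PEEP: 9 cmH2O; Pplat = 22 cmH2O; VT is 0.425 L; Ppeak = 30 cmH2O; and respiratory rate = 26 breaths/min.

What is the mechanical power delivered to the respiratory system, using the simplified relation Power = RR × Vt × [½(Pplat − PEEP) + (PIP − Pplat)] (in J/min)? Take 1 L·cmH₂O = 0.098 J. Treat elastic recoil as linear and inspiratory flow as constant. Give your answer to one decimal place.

Per-breath work = Vt × [½(Pplat−PEEP) + (PIP−Pplat)] = 0.425 × [0.5×13.0 + 8.0] = 0.425 × 14.5 = 6.163 L·cmH2O.
Power = 26 × 6.163 = 160.24 L·cmH2O/min.
× 0.098 J/(L·cmH2O) → 15.704 J/min.

15.7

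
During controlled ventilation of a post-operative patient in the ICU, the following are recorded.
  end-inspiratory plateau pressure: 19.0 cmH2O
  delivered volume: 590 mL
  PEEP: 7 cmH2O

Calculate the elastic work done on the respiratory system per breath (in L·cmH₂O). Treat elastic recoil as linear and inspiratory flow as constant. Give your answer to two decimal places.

3.54

Elastic work ≈ ½ × (Pplat − PEEP) × Vt = 0.5 × (19.0 − 7) × 0.590 L = 0.5 × 12.0 × 0.590 = 3.54 L·cmH2O.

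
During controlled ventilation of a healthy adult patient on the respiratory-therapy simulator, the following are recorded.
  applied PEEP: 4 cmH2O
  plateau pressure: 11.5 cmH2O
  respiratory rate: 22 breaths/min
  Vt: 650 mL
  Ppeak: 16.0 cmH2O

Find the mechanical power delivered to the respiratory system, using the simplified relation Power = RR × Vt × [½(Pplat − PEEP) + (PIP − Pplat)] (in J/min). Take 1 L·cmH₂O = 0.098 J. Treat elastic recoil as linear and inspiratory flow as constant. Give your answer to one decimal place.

Per-breath work = Vt × [½(Pplat−PEEP) + (PIP−Pplat)] = 0.650 × [0.5×7.5 + 4.5] = 0.650 × 8.25 = 5.363 L·cmH2O.
Power = 22 × 5.363 = 117.99 L·cmH2O/min.
× 0.098 J/(L·cmH2O) → 11.563 J/min.

11.6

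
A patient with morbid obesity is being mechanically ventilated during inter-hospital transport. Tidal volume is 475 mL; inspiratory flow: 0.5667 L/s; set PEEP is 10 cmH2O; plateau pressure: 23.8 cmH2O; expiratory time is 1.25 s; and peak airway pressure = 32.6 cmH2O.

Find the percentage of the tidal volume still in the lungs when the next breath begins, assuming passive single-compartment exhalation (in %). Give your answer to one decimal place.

9.6

R = (PIP − Pplat)/V̇ = (32.6 − 23.8) / 0.5667 = 8.8/0.5667 = 15.528 cmH2O·s/L.
C = Vt/(Pplat − PEEP) = 475.0 / (23.8 − 10) = 475.0/13.8 = 34.42 mL/cmH2O.
τ = R × C = 15.528 × 0.03442 L/cmH2O = 0.5345 s.
Fraction remaining at end-expiration = e^(−Te/τ) = e^(−1.25/0.5345) = 0.09646 → 9.646%.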